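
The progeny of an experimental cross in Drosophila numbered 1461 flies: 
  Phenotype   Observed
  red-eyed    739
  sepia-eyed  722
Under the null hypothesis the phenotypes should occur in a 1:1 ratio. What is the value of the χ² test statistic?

0.198

The 1:1 ratio has 2 parts, so with N = 1461 the expected counts are:
  red-eyed: 1461 × 1/2 = 730.5
  sepia-eyed: 1461 × 1/2 = 730.5
χ² = Σ (O − E)² / E
  red-eyed: (739 − 730.5)² / 730.5 = 0.0989
  sepia-eyed: (722 − 730.5)² / 730.5 = 0.0989
χ² = 0.0989 + 0.0989 = 0.1978 ≈ 0.198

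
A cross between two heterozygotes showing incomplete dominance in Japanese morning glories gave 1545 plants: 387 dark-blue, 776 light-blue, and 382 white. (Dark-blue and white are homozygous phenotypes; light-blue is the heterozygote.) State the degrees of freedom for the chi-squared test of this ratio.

With incomplete dominance, a heterozygote × heterozygote cross gives a 1:2:1 phenotypic ratio.
A goodness-of-fit test with 3 phenotype classes has df = 3 − 1 = 2.

2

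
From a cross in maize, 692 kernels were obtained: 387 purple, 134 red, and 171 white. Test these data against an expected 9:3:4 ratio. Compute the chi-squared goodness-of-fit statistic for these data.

0.175

Total ratio parts = 16. Expected numbers out of 692:
  purple: 692 × 9/16 = 389.25
  red: 692 × 3/16 = 129.75
  white: 692 × 4/16 = 173
χ² = Σ (O − E)² / E
  purple: (387 − 389.25)² / 389.25 = 0.0130
  red: (134 − 129.75)² / 129.75 = 0.1392
  white: (171 − 173)² / 173 = 0.0231
χ² = 0.0130 + 0.1392 + 0.0231 = 0.1753 ≈ 0.175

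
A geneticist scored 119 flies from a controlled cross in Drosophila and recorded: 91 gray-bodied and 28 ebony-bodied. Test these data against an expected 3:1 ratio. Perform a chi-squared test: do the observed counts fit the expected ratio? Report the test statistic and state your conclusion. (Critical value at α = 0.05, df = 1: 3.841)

0.137; consistent

Under the 3:1 hypothesis (Σ ratio = 4, N = 119):
  gray-bodied: 119 × 3/4 = 89.25
  ebony-bodied: 119 × 1/4 = 29.75
χ² = Σ (O − E)² / E
  gray-bodied: (91 − 89.25)² / 89.25 = 0.0343
  ebony-bodied: (28 − 29.75)² / 29.75 = 0.1029
χ² = 0.0343 + 0.1029 = 0.1372 ≈ 0.137
Degrees of freedom = 2 − 1 = 1; critical value at α = 0.05 is 3.841.
Since 0.137 < 3.841, we fail to reject the null hypothesis — the data are consistent with the 3:1 ratio.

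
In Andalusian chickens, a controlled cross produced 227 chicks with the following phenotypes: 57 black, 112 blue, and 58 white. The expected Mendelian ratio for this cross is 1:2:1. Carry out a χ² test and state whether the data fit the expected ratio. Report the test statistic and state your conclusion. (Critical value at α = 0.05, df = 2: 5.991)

0.048; consistent

Expected counts for N = 227 under a 1:2:1 ratio (total parts = 4):
  black: 227 × 1/4 = 56.75
  blue: 227 × 2/4 = 113.5
  white: 227 × 1/4 = 56.75
χ² = Σ (O − E)² / E
  black: (57 − 56.75)² / 56.75 = 0.0011
  blue: (112 − 113.5)² / 113.5 = 0.0198
  white: (58 − 56.75)² / 56.75 = 0.0275
χ² = 0.0011 + 0.0198 + 0.0275 = 0.0484 ≈ 0.048
Degrees of freedom = 3 − 1 = 2; critical value at α = 0.05 is 5.991.
Since 0.048 < 5.991, we fail to reject the null hypothesis — the data are consistent with the 1:2:1 ratio.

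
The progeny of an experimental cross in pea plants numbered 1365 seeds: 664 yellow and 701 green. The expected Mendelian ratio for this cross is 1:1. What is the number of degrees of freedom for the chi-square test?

1

A goodness-of-fit test with 2 phenotype classes has df = 2 − 1 = 1.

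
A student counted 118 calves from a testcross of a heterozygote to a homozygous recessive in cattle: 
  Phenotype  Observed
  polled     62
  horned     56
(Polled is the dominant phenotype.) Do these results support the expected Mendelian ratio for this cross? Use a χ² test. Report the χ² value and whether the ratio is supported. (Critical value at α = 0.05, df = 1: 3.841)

0.305; consistent

A testcross of a heterozygote (Aa × aa) gives a 1:1 phenotypic ratio.
Expected counts for N = 118 under a 1:1 ratio (total parts = 2):
  polled: 118 × 1/2 = 59
  horned: 118 × 1/2 = 59
χ² = Σ (O − E)² / E
  polled: (62 − 59)² / 59 = 0.1525
  horned: (56 − 59)² / 59 = 0.1525
χ² = 0.1525 + 0.1525 = 0.305
Degrees of freedom = 2 − 1 = 1; critical value at α = 0.05 is 3.841.
Since 0.305 < 3.841, we fail to reject the null hypothesis — the data are consistent with the 1:1 ratio.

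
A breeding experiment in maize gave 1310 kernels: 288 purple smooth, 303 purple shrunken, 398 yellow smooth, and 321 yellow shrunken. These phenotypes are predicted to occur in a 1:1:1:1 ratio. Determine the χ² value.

21.902

Under the 1:1:1:1 hypothesis (Σ ratio = 4, N = 1310):
  purple smooth: 1310 × 1/4 = 327.5
  purple shrunken: 1310 × 1/4 = 327.5
  yellow smooth: 1310 × 1/4 = 327.5
  yellow shrunken: 1310 × 1/4 = 327.5
χ² = Σ (O − E)² / E
  purple smooth: (288 − 327.5)² / 327.5 = 4.7641
  purple shrunken: (303 − 327.5)² / 327.5 = 1.8328
  yellow smooth: (398 − 327.5)² / 327.5 = 15.1763
  yellow shrunken: (321 − 327.5)² / 327.5 = 0.1290
χ² = 4.7641 + 1.8328 + 15.1763 + 0.1290 = 21.9022 ≈ 21.902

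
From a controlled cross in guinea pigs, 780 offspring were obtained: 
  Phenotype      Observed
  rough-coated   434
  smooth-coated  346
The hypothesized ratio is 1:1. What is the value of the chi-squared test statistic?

9.928

Expected counts for N = 780 under a 1:1 ratio (total parts = 2):
  rough-coated: 780 × 1/2 = 390
  smooth-coated: 780 × 1/2 = 390
χ² = Σ (O − E)² / E
  rough-coated: (434 − 390)² / 390 = 4.9641
  smooth-coated: (346 − 390)² / 390 = 4.9641
χ² = 4.9641 + 4.9641 = 9.9282 ≈ 9.928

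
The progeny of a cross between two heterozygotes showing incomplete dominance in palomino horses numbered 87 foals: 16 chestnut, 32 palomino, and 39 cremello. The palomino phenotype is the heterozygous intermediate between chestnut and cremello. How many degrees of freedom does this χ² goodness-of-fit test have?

2

With incomplete dominance, a heterozygote × heterozygote cross gives a 1:2:1 phenotypic ratio.
A goodness-of-fit test with 3 phenotype classes has df = 3 − 1 = 2.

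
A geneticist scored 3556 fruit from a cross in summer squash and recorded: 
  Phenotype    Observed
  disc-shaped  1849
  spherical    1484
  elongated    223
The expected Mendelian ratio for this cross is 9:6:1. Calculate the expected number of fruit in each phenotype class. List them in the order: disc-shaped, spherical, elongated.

The 9:6:1 ratio has 16 parts, so with N = 3556 the expected counts are:
  disc-shaped: 3556 × 9/16 = 2000.25
  spherical: 3556 × 6/16 = 1333.5
  elongated: 3556 × 1/16 = 222.25

2000.25, 1333.5, 222.25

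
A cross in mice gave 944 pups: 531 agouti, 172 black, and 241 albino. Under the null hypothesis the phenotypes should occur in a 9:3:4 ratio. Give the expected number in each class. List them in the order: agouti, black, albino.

531, 177, 236

Under the 9:3:4 hypothesis (Σ ratio = 16, N = 944):
  agouti: 944 × 9/16 = 531
  black: 944 × 3/16 = 177
  albino: 944 × 4/16 = 236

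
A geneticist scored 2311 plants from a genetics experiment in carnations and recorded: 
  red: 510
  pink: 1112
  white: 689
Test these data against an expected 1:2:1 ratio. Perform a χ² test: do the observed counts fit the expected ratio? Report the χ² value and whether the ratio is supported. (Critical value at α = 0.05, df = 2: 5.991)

31.004; not consistent

The 1:2:1 ratio has 4 parts, so with N = 2311 the expected counts are:
  red: 2311 × 1/4 = 577.75
  pink: 2311 × 2/4 = 1155.5
  white: 2311 × 1/4 = 577.75
χ² = Σ (O − E)² / E
  red: (510 − 577.75)² / 577.75 = 7.9447
  pink: (1112 − 1155.5)² / 1155.5 = 1.6376
  white: (689 − 577.75)² / 577.75 = 21.4220
χ² = 7.9447 + 1.6376 + 21.4220 = 31.0043 ≈ 31.004
Degrees of freedom = 3 − 1 = 2; critical value at α = 0.05 is 5.991.
Since 31.004 > 5.991, we reject the null hypothesis — the data do not fit the 1:2:1 ratio.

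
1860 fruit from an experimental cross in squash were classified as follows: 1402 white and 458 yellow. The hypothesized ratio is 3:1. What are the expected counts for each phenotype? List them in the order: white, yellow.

Total ratio parts = 4. Expected numbers out of 1860:
  white: 1860 × 3/4 = 1395
  yellow: 1860 × 1/4 = 465

1395, 465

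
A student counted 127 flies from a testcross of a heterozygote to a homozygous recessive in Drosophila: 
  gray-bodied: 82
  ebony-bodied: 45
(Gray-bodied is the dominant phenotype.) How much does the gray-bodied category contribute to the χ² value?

5.390

A testcross of a heterozygote (Aa × aa) gives a 1:1 phenotypic ratio.
Expected counts for N = 127 under a 1:1 ratio (total parts = 2):
  gray-bodied: 127 × 1/2 = 63.5
  ebony-bodied: 127 × 1/2 = 63.5
Contribution of gray-bodied: (82 − 63.5)² / 63.5 = 5.3898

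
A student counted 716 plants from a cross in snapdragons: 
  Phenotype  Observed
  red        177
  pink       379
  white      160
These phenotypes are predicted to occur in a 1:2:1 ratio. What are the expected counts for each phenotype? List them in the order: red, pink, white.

The 1:2:1 ratio has 4 parts, so with N = 716 the expected counts are:
  red: 716 × 1/4 = 179
  pink: 716 × 2/4 = 358
  white: 716 × 1/4 = 179

179, 358, 179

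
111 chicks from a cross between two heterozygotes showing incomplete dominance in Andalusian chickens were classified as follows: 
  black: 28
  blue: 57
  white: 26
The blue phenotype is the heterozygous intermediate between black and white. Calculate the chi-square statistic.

0.153

With incomplete dominance, a heterozygote × heterozygote cross gives a 1:2:1 phenotypic ratio.
Under the 1:2:1 hypothesis (Σ ratio = 4, N = 111):
  black: 111 × 1/4 = 27.75
  blue: 111 × 2/4 = 55.5
  white: 111 × 1/4 = 27.75
χ² = Σ (O − E)² / E
  black: (28 − 27.75)² / 27.75 = 0.0023
  blue: (57 − 55.5)² / 55.5 = 0.0405
  white: (26 − 27.75)² / 27.75 = 0.1104
χ² = 0.0023 + 0.0405 + 0.1104 = 0.1532 ≈ 0.153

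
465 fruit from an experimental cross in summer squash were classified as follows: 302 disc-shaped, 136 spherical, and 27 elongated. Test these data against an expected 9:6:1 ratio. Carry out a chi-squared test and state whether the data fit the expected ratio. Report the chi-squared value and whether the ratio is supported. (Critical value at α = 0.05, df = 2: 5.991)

Total ratio parts = 16. Expected numbers out of 465:
  disc-shaped: 465 × 9/16 = 261.5625
  spherical: 465 × 6/16 = 174.375
  elongated: 465 × 1/16 = 29.0625
χ² = Σ (O − E)² / E
  disc-shaped: (302 − 261.5625)² / 261.5625 = 6.2516
  spherical: (136 − 174.375)² / 174.375 = 8.4453
  elongated: (27 − 29.0625)² / 29.0625 = 0.1464
χ² = 6.2516 + 8.4453 + 0.1464 = 14.8433 ≈ 14.843
Degrees of freedom = 3 − 1 = 2; critical value at α = 0.05 is 5.991.
Since 14.843 > 5.991, we reject the null hypothesis — the data do not fit the 9:6:1 ratio.

14.843; not consistent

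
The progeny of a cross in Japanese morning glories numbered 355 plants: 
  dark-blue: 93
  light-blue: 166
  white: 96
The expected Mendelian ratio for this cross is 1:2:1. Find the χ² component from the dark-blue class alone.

0.204

Under the 1:2:1 hypothesis (Σ ratio = 4, N = 355):
  dark-blue: 355 × 1/4 = 88.75
  light-blue: 355 × 2/4 = 177.5
  white: 355 × 1/4 = 88.75
Contribution of dark-blue: (93 − 88.75)² / 88.75 = 0.2035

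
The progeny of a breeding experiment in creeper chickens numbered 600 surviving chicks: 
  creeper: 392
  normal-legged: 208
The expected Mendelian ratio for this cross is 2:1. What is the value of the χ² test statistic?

0.480

Expected counts for N = 600 under a 2:1 ratio (total parts = 3):
  creeper: 600 × 2/3 = 400
  normal-legged: 600 × 1/3 = 200
χ² = Σ (O − E)² / E
  creeper: (392 − 400)² / 400 = 0.1600
  normal-legged: (208 − 200)² / 200 = 0.3200
χ² = 0.1600 + 0.3200 = 0.480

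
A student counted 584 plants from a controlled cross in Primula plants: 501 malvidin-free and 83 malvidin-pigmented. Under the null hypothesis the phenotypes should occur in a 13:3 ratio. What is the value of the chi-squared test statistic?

7.893

Expected counts for N = 584 under a 13:3 ratio (total parts = 16):
  malvidin-free: 584 × 13/16 = 474.5
  malvidin-pigmented: 584 × 3/16 = 109.5
χ² = Σ (O − E)² / E
  malvidin-free: (501 − 474.5)² / 474.5 = 1.4800
  malvidin-pigmented: (83 − 109.5)² / 109.5 = 6.4132
χ² = 1.4800 + 6.4132 = 7.8932 ≈ 7.893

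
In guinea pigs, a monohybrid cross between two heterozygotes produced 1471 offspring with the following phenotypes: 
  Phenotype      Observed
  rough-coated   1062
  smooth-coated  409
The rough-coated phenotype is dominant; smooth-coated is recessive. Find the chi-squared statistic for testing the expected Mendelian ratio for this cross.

6.169

For a monohybrid cross between heterozygotes with complete dominance, the expected phenotypic ratio is 3:1.
The 3:1 ratio has 4 parts, so with N = 1471 the expected counts are:
  rough-coated: 1471 × 3/4 = 1103.25
  smooth-coated: 1471 × 1/4 = 367.75
χ² = Σ (O − E)² / E
  rough-coated: (1062 − 1103.25)² / 1103.25 = 1.5423
  smooth-coated: (409 − 367.75)² / 367.75 = 4.6270
χ² = 1.5423 + 4.6270 = 6.1693 ≈ 6.169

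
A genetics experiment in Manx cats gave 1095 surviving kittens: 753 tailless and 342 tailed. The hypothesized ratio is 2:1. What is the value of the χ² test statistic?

2.174

Expected counts for N = 1095 under a 2:1 ratio (total parts = 3):
  tailless: 1095 × 2/3 = 730
  tailed: 1095 × 1/3 = 365
χ² = Σ (O − E)² / E
  tailless: (753 − 730)² / 730 = 0.7247
  tailed: (342 − 365)² / 365 = 1.4493
χ² = 0.7247 + 1.4493 = 2.174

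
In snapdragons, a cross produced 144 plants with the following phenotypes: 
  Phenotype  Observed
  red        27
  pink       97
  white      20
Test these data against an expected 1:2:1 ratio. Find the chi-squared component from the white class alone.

The 1:2:1 ratio has 4 parts, so with N = 144 the expected counts are:
  red: 144 × 1/4 = 36
  pink: 144 × 2/4 = 72
  white: 144 × 1/4 = 36
Contribution of white: (20 − 36)² / 36 = 7.1111

7.111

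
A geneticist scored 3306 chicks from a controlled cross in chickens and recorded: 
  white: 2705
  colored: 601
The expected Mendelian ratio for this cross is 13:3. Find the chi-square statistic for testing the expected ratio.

0.707

The 13:3 ratio has 16 parts, so with N = 3306 the expected counts are:
  white: 3306 × 13/16 = 2686.125
  colored: 3306 × 3/16 = 619.875
χ² = Σ (O − E)² / E
  white: (2705 − 2686.125)² / 2686.125 = 0.1326
  colored: (601 − 619.875)² / 619.875 = 0.5747
χ² = 0.1326 + 0.5747 = 0.7073 ≈ 0.707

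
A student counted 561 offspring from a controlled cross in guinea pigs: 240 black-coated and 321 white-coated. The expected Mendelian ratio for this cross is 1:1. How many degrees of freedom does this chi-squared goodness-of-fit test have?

A goodness-of-fit test with 2 phenotype classes has df = 2 − 1 = 1.

1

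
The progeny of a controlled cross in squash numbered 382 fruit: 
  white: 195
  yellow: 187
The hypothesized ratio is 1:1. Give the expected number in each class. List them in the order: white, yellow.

Total ratio parts = 2. Expected numbers out of 382:
  white: 382 × 1/2 = 191
  yellow: 382 × 1/2 = 191

191, 191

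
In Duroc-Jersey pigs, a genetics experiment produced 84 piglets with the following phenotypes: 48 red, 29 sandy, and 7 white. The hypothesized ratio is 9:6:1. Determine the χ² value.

0.794

The 9:6:1 ratio has 16 parts, so with N = 84 the expected counts are:
  red: 84 × 9/16 = 47.25
  sandy: 84 × 6/16 = 31.5
  white: 84 × 1/16 = 5.25
χ² = Σ (O − E)² / E
  red: (48 − 47.25)² / 47.25 = 0.0119
  sandy: (29 − 31.5)² / 31.5 = 0.1984
  white: (7 − 5.25)² / 5.25 = 0.5833
χ² = 0.0119 + 0.1984 + 0.5833 = 0.7936 ≈ 0.794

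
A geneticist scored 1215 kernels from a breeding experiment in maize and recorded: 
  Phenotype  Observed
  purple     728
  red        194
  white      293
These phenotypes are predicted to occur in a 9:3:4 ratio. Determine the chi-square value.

Total ratio parts = 16. Expected numbers out of 1215:
  purple: 1215 × 9/16 = 683.4375
  red: 1215 × 3/16 = 227.8125
  white: 1215 × 4/16 = 303.75
χ² = Σ (O − E)² / E
  purple: (728 − 683.4375)² / 683.4375 = 2.9056
  red: (194 − 227.8125)² / 227.8125 = 5.0185
  white: (293 − 303.75)² / 303.75 = 0.3805
χ² = 2.9056 + 5.0185 + 0.3805 = 8.3046 ≈ 8.305

8.305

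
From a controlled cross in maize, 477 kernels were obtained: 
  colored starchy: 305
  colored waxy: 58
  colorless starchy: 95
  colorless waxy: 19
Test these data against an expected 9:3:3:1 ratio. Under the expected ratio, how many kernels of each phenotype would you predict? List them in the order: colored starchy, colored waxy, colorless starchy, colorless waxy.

Expected counts for N = 477 under a 9:3:3:1 ratio (total parts = 16):
  colored starchy: 477 × 9/16 = 268.3125
  colored waxy: 477 × 3/16 = 89.4375
  colorless starchy: 477 × 3/16 = 89.4375
  colorless waxy: 477 × 1/16 = 29.8125

268.3125, 89.4375, 89.4375, 29.8125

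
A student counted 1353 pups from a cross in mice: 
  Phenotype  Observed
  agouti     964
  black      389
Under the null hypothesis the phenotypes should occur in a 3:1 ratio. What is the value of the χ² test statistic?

The 3:1 ratio has 4 parts, so with N = 1353 the expected counts are:
  agouti: 1353 × 3/4 = 1014.75
  black: 1353 × 1/4 = 338.25
χ² = Σ (O − E)² / E
  agouti: (964 − 1014.75)² / 1014.75 = 2.5381
  black: (389 − 338.25)² / 338.25 = 7.6144
χ² = 2.5381 + 7.6144 = 10.1525 ≈ 10.153

10.153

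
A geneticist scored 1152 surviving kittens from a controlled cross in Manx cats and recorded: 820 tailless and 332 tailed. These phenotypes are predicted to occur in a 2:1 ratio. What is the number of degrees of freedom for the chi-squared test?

1

A goodness-of-fit test with 2 phenotype classes has df = 2 − 1 = 1.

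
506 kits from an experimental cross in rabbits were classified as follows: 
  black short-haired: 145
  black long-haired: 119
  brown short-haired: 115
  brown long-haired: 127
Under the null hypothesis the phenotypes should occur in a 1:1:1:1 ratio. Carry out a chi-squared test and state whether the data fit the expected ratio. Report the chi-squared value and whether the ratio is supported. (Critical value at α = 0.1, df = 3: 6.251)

4.198; consistent

Expected counts for N = 506 under a 1:1:1:1 ratio (total parts = 4):
  black short-haired: 506 × 1/4 = 126.5
  black long-haired: 506 × 1/4 = 126.5
  brown short-haired: 506 × 1/4 = 126.5
  brown long-haired: 506 × 1/4 = 126.5
χ² = Σ (O − E)² / E
  black short-haired: (145 − 126.5)² / 126.5 = 2.7055
  black long-haired: (119 − 126.5)² / 126.5 = 0.4447
  brown short-haired: (115 − 126.5)² / 126.5 = 1.0455
  brown long-haired: (127 − 126.5)² / 126.5 = 0.0020
χ² = 2.7055 + 0.4447 + 1.0455 + 0.0020 = 4.1977 ≈ 4.198
Degrees of freedom = 4 − 1 = 3; critical value at α = 0.1 is 6.251.
Since 4.198 < 6.251, we fail to reject the null hypothesis — the data are consistent with the 1:1:1:1 ratio.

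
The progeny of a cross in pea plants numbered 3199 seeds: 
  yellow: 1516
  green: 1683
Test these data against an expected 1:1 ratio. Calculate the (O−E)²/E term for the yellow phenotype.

Total ratio parts = 2. Expected numbers out of 3199:
  yellow: 3199 × 1/2 = 1599.5
  green: 3199 × 1/2 = 1599.5
Contribution of yellow: (1516 − 1599.5)² / 1599.5 = 4.3590

4.359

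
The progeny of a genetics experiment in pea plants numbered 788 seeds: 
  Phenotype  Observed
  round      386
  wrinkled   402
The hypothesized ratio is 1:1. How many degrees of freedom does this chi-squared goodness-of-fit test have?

1

A goodness-of-fit test with 2 phenotype classes has df = 2 − 1 = 1.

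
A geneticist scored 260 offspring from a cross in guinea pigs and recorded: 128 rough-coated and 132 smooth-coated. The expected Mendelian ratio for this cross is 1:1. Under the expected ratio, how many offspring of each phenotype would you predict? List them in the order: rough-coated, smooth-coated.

130, 130

The 1:1 ratio has 2 parts, so with N = 260 the expected counts are:
  rough-coated: 260 × 1/2 = 130
  smooth-coated: 260 × 1/2 = 130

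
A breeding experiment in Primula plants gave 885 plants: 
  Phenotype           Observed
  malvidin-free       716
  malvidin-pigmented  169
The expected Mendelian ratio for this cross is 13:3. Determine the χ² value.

Under the 13:3 hypothesis (Σ ratio = 16, N = 885):
  malvidin-free: 885 × 13/16 = 719.0625
  malvidin-pigmented: 885 × 3/16 = 165.9375
χ² = Σ (O − E)² / E
  malvidin-free: (716 − 719.0625)² / 719.0625 = 0.0130
  malvidin-pigmented: (169 − 165.9375)² / 165.9375 = 0.0565
χ² = 0.0130 + 0.0565 = 0.0695 ≈ 0.070

0.070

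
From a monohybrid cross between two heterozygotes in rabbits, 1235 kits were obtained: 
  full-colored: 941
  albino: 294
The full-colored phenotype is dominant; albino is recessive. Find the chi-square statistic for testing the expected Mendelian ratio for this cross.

For a monohybrid cross between heterozygotes with complete dominance, the expected phenotypic ratio is 3:1.
Under the 3:1 hypothesis (Σ ratio = 4, N = 1235):
  full-colored: 1235 × 3/4 = 926.25
  albino: 1235 × 1/4 = 308.75
χ² = Σ (O − E)² / E
  full-colored: (941 − 926.25)² / 926.25 = 0.2349
  albino: (294 − 308.75)² / 308.75 = 0.7047
χ² = 0.2349 + 0.7047 = 0.9396 ≈ 0.940

0.940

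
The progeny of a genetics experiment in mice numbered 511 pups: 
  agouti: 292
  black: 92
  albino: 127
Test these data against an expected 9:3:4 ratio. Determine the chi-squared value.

Under the 9:3:4 hypothesis (Σ ratio = 16, N = 511):
  agouti: 511 × 9/16 = 287.4375
  black: 511 × 3/16 = 95.8125
  albino: 511 × 4/16 = 127.75
χ² = Σ (O − E)² / E
  agouti: (292 − 287.4375)² / 287.4375 = 0.0724
  black: (92 − 95.8125)² / 95.8125 = 0.1517
  albino: (127 − 127.75)² / 127.75 = 0.0044
χ² = 0.0724 + 0.1517 + 0.0044 = 0.2285 ≈ 0.229

0.229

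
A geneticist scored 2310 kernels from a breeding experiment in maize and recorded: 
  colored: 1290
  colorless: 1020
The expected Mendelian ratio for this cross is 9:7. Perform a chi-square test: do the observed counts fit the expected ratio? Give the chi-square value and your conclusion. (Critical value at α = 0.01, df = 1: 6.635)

Expected counts for N = 2310 under a 9:7 ratio (total parts = 16):
  colored: 2310 × 9/16 = 1299.375
  colorless: 2310 × 7/16 = 1010.625
χ² = Σ (O − E)² / E
  colored: (1290 − 1299.375)² / 1299.375 = 0.0676
  colorless: (1020 − 1010.625)² / 1010.625 = 0.0870
χ² = 0.0676 + 0.0870 = 0.1546 ≈ 0.155
Degrees of freedom = 2 − 1 = 1; critical value at α = 0.01 is 6.635.
Since 0.155 < 6.635, we fail to reject the null hypothesis — the data are consistent with the 9:7 ratio.

0.155; consistent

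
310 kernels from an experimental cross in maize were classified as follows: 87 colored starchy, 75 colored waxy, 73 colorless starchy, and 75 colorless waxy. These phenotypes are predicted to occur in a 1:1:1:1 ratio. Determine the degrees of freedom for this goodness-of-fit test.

3

A goodness-of-fit test with 4 phenotype classes has df = 4 − 1 = 3.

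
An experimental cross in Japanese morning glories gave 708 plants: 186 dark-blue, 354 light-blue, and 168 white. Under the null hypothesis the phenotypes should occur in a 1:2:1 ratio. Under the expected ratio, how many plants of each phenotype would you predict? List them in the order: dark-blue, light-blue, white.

177, 354, 177

Under the 1:2:1 hypothesis (Σ ratio = 4, N = 708):
  dark-blue: 708 × 1/4 = 177
  light-blue: 708 × 2/4 = 354
  white: 708 × 1/4 = 177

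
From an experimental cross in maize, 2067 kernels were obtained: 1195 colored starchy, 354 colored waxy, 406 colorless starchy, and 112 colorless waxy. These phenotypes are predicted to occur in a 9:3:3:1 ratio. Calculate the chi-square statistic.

6.968

Total ratio parts = 16. Expected numbers out of 2067:
  colored starchy: 2067 × 9/16 = 1162.6875
  colored waxy: 2067 × 3/16 = 387.5625
  colorless starchy: 2067 × 3/16 = 387.5625
  colorless waxy: 2067 × 1/16 = 129.1875
χ² = Σ (O − E)² / E
  colored starchy: (1195 − 1162.6875)² / 1162.6875 = 0.8980
  colored waxy: (354 − 387.5625)² / 387.5625 = 2.9065
  colorless starchy: (406 − 387.5625)² / 387.5625 = 0.8771
  colorless waxy: (112 − 129.1875)² / 129.1875 = 2.2867
χ² = 0.8980 + 2.9065 + 0.8771 + 2.2867 = 6.9683 ≈ 6.968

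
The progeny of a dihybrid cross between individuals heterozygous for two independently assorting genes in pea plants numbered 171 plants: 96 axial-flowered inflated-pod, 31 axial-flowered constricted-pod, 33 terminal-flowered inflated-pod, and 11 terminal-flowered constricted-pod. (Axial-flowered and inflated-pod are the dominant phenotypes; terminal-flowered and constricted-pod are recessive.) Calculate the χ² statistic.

A dihybrid F₂ with independent assortment and complete dominance at both loci gives a 9:3:3:1 phenotypic ratio.
The 9:3:3:1 ratio has 16 parts, so with N = 171 the expected counts are:
  axial-flowered inflated-pod: 171 × 9/16 = 96.1875
  axial-flowered constricted-pod: 171 × 3/16 = 32.0625
  terminal-flowered inflated-pod: 171 × 3/16 = 32.0625
  terminal-flowered constricted-pod: 171 × 1/16 = 10.6875
χ² = Σ (O − E)² / E
  axial-flowered inflated-pod: (96 − 96.1875)² / 96.1875 = 0.0004
  axial-flowered constricted-pod: (31 − 32.0625)² / 32.0625 = 0.0352
  terminal-flowered inflated-pod: (33 − 32.0625)² / 32.0625 = 0.0274
  terminal-flowered constricted-pod: (11 − 10.6875)² / 10.6875 = 0.0091
χ² = 0.0004 + 0.0352 + 0.0274 + 0.0091 = 0.0721 ≈ 0.072

0.072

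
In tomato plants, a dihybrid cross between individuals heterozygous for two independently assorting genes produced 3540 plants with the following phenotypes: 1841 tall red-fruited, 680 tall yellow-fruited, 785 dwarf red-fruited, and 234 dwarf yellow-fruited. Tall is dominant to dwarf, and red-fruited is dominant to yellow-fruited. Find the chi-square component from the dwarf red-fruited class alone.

A dihybrid F₂ with independent assortment and complete dominance at both loci gives a 9:3:3:1 phenotypic ratio.
Total ratio parts = 16. Expected numbers out of 3540:
  tall red-fruited: 3540 × 9/16 = 1991.25
  tall yellow-fruited: 3540 × 3/16 = 663.75
  dwarf red-fruited: 3540 × 3/16 = 663.75
  dwarf yellow-fruited: 3540 × 1/16 = 221.25
Contribution of dwarf red-fruited: (785 − 663.75)² / 663.75 = 22.1492

22.149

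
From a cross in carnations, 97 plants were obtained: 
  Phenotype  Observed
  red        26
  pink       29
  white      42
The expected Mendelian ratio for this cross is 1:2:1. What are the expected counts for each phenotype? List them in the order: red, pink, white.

The 1:2:1 ratio has 4 parts, so with N = 97 the expected counts are:
  red: 97 × 1/4 = 24.25
  pink: 97 × 2/4 = 48.5
  white: 97 × 1/4 = 24.25

24.25, 48.5, 24.25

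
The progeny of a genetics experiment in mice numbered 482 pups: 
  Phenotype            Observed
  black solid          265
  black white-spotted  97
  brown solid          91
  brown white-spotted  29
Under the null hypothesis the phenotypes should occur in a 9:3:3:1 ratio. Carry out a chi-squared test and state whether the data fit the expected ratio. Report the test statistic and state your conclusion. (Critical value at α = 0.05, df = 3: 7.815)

Under the 9:3:3:1 hypothesis (Σ ratio = 16, N = 482):
  black solid: 482 × 9/16 = 271.125
  black white-spotted: 482 × 3/16 = 90.375
  brown solid: 482 × 3/16 = 90.375
  brown white-spotted: 482 × 1/16 = 30.125
χ² = Σ (O − E)² / E
  black solid: (265 − 271.125)² / 271.125 = 0.1384
  black white-spotted: (97 − 90.375)² / 90.375 = 0.4857
  brown solid: (91 − 90.375)² / 90.375 = 0.0043
  brown white-spotted: (29 − 30.125)² / 30.125 = 0.0420
χ² = 0.1384 + 0.4857 + 0.0043 + 0.0420 = 0.6704 ≈ 0.670
Degrees of freedom = 4 − 1 = 3; critical value at α = 0.05 is 7.815.
Since 0.670 < 7.815, we fail to reject the null hypothesis — the data are consistent with the 9:3:3:1 ratio.

0.670; consistent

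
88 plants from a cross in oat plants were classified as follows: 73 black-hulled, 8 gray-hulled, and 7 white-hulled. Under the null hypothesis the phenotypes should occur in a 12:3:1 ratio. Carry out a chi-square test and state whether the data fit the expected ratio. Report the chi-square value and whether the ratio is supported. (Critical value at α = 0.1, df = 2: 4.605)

5.530; not consistent

Expected counts for N = 88 under a 12:3:1 ratio (total parts = 16):
  black-hulled: 88 × 12/16 = 66
  gray-hulled: 88 × 3/16 = 16.5
  white-hulled: 88 × 1/16 = 5.5
χ² = Σ (O − E)² / E
  black-hulled: (73 − 66)² / 66 = 0.7424
  gray-hulled: (8 − 16.5)² / 16.5 = 4.3788
  white-hulled: (7 − 5.5)² / 5.5 = 0.4091
χ² = 0.7424 + 4.3788 + 0.4091 = 5.5303 ≈ 5.530
Degrees of freedom = 3 − 1 = 2; critical value at α = 0.1 is 4.605.
Since 5.530 > 4.605, we reject the null hypothesis — the data do not fit the 12:3:1 ratio.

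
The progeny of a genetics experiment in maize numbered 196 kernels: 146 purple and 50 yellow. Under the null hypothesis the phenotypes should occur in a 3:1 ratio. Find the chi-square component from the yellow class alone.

0.020

Under the 3:1 hypothesis (Σ ratio = 4, N = 196):
  purple: 196 × 3/4 = 147
  yellow: 196 × 1/4 = 49
Contribution of yellow: (50 − 49)² / 49 = 0.0204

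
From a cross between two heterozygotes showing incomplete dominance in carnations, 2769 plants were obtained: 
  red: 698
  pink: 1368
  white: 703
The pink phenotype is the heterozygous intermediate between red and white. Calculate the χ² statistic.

0.411

With incomplete dominance, a heterozygote × heterozygote cross gives a 1:2:1 phenotypic ratio.
Under the 1:2:1 hypothesis (Σ ratio = 4, N = 2769):
  red: 2769 × 1/4 = 692.25
  pink: 2769 × 2/4 = 1384.5
  white: 2769 × 1/4 = 692.25
χ² = Σ (O − E)² / E
  red: (698 − 692.25)² / 692.25 = 0.0478
  pink: (1368 − 1384.5)² / 1384.5 = 0.1966
  white: (703 − 692.25)² / 692.25 = 0.1669
χ² = 0.0478 + 0.1966 + 0.1669 = 0.4113 ≈ 0.411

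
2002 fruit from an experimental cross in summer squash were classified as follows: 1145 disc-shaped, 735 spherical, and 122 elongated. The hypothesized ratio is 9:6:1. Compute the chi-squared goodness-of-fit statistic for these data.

0.725

Expected counts for N = 2002 under a 9:6:1 ratio (total parts = 16):
  disc-shaped: 2002 × 9/16 = 1126.125
  spherical: 2002 × 6/16 = 750.75
  elongated: 2002 × 1/16 = 125.125
χ² = Σ (O − E)² / E
  disc-shaped: (1145 − 1126.125)² / 1126.125 = 0.3164
  spherical: (735 − 750.75)² / 750.75 = 0.3304
  elongated: (122 − 125.125)² / 125.125 = 0.0780
χ² = 0.3164 + 0.3304 + 0.0780 = 0.7248 ≈ 0.725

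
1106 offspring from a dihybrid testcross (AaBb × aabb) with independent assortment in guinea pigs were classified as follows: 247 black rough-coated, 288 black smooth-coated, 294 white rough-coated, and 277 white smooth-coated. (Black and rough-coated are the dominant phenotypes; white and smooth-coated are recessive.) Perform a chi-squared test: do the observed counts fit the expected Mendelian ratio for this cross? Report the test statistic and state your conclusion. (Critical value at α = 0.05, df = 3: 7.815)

4.734; consistent

A dihybrid testcross with independent assortment gives a 1:1:1:1 ratio.
Total ratio parts = 4. Expected numbers out of 1106:
  black rough-coated: 1106 × 1/4 = 276.5
  black smooth-coated: 1106 × 1/4 = 276.5
  white rough-coated: 1106 × 1/4 = 276.5
  white smooth-coated: 1106 × 1/4 = 276.5
χ² = Σ (O − E)² / E
  black rough-coated: (247 − 276.5)² / 276.5 = 3.1474
  black smooth-coated: (288 − 276.5)² / 276.5 = 0.4783
  white rough-coated: (294 − 276.5)² / 276.5 = 1.1076
  white smooth-coated: (277 − 276.5)² / 276.5 = 0.0009
χ² = 3.1474 + 0.4783 + 1.1076 + 0.0009 = 4.7342 ≈ 4.734
Degrees of freedom = 4 − 1 = 3; critical value at α = 0.05 is 7.815.
Since 4.734 < 7.815, we fail to reject the null hypothesis — the data are consistent with the 1:1:1:1 ratio.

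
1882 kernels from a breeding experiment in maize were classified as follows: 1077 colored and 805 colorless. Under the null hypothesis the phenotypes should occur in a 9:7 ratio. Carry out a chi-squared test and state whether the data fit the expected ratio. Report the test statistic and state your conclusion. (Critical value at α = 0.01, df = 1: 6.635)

0.729; consistent

Expected counts for N = 1882 under a 9:7 ratio (total parts = 16):
  colored: 1882 × 9/16 = 1058.625
  colorless: 1882 × 7/16 = 823.375
χ² = Σ (O − E)² / E
  colored: (1077 − 1058.625)² / 1058.625 = 0.3189
  colorless: (805 − 823.375)² / 823.375 = 0.4101
χ² = 0.3189 + 0.4101 = 0.729
Degrees of freedom = 2 − 1 = 1; critical value at α = 0.01 is 6.635.
Since 0.729 < 6.635, we fail to reject the null hypothesis — the data are consistent with the 9:7 ratio.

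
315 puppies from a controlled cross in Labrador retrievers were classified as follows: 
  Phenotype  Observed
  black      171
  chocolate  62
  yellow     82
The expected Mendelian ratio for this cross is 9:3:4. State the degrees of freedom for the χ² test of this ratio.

2

A goodness-of-fit test with 3 phenotype classes has df = 3 − 1 = 2.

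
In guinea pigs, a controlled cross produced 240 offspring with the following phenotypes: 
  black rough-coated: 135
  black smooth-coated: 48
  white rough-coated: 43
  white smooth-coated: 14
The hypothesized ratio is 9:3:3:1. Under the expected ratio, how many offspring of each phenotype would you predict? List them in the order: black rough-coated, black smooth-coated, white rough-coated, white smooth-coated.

135, 45, 45, 15

Under the 9:3:3:1 hypothesis (Σ ratio = 16, N = 240):
  black rough-coated: 240 × 9/16 = 135
  black smooth-coated: 240 × 3/16 = 45
  white rough-coated: 240 × 3/16 = 45
  white smooth-coated: 240 × 1/16 = 15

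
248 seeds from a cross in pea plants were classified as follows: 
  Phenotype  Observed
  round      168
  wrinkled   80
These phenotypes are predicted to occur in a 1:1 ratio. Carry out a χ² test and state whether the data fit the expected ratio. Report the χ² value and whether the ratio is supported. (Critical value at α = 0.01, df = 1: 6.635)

Total ratio parts = 2. Expected numbers out of 248:
  round: 248 × 1/2 = 124
  wrinkled: 248 × 1/2 = 124
χ² = Σ (O − E)² / E
  round: (168 − 124)² / 124 = 15.6129
  wrinkled: (80 − 124)² / 124 = 15.6129
χ² = 15.6129 + 15.6129 = 31.2258 ≈ 31.226
Degrees of freedom = 2 − 1 = 1; critical value at α = 0.01 is 6.635.
Since 31.226 > 6.635, we reject the null hypothesis — the data do not fit the 1:1 ratio.

31.226; not consistent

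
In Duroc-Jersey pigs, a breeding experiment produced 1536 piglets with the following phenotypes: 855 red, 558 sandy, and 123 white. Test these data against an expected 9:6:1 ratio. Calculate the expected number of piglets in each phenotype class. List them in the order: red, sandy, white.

Under the 9:6:1 hypothesis (Σ ratio = 16, N = 1536):
  red: 1536 × 9/16 = 864
  sandy: 1536 × 6/16 = 576
  white: 1536 × 1/16 = 96

864, 576, 96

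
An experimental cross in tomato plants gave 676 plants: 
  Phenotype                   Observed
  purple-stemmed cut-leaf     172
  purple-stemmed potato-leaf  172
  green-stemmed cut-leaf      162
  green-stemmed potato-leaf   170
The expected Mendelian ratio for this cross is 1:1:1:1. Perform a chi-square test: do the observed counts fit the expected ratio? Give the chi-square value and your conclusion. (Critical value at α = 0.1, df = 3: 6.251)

The 1:1:1:1 ratio has 4 parts, so with N = 676 the expected counts are:
  purple-stemmed cut-leaf: 676 × 1/4 = 169
  purple-stemmed potato-leaf: 676 × 1/4 = 169
  green-stemmed cut-leaf: 676 × 1/4 = 169
  green-stemmed potato-leaf: 676 × 1/4 = 169
χ² = Σ (O − E)² / E
  purple-stemmed cut-leaf: (172 − 169)² / 169 = 0.0533
  purple-stemmed potato-leaf: (172 − 169)² / 169 = 0.0533
  green-stemmed cut-leaf: (162 − 169)² / 169 = 0.2899
  green-stemmed potato-leaf: (170 − 169)² / 169 = 0.0059
χ² = 0.0533 + 0.0533 + 0.2899 + 0.0059 = 0.4024 ≈ 0.402
Degrees of freedom = 4 − 1 = 3; critical value at α = 0.1 is 6.251.
Since 0.402 < 6.251, we fail to reject the null hypothesis — the data are consistent with the 1:1:1:1 ratio.

0.402; consistent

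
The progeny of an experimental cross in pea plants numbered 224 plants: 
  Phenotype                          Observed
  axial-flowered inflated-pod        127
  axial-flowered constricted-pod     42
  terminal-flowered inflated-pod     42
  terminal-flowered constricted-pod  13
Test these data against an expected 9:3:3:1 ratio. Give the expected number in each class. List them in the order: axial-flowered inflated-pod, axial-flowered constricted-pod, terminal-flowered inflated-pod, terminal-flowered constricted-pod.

126, 42, 42, 14

The 9:3:3:1 ratio has 16 parts, so with N = 224 the expected counts are:
  axial-flowered inflated-pod: 224 × 9/16 = 126
  axial-flowered constricted-pod: 224 × 3/16 = 42
  terminal-flowered inflated-pod: 224 × 3/16 = 42
  terminal-flowered constricted-pod: 224 × 1/16 = 14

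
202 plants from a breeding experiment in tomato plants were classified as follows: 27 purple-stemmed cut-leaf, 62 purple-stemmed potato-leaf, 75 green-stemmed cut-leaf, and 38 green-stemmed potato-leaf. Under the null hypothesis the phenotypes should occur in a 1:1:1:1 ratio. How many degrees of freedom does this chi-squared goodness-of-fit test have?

A goodness-of-fit test with 4 phenotype classes has df = 4 − 1 = 3.

3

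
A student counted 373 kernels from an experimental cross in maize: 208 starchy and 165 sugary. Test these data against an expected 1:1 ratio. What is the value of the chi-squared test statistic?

Total ratio parts = 2. Expected numbers out of 373:
  starchy: 373 × 1/2 = 186.5
  sugary: 373 × 1/2 = 186.5
χ² = Σ (O − E)² / E
  starchy: (208 − 186.5)² / 186.5 = 2.4786
  sugary: (165 − 186.5)² / 186.5 = 2.4786
χ² = 2.4786 + 2.4786 = 4.9572 ≈ 4.957

4.957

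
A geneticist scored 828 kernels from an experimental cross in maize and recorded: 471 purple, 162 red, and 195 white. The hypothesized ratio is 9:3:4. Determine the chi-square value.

1.048

Under the 9:3:4 hypothesis (Σ ratio = 16, N = 828):
  purple: 828 × 9/16 = 465.75
  red: 828 × 3/16 = 155.25
  white: 828 × 4/16 = 207
χ² = Σ (O − E)² / E
  purple: (471 − 465.75)² / 465.75 = 0.0592
  red: (162 − 155.25)² / 155.25 = 0.2935
  white: (195 − 207)² / 207 = 0.6957
χ² = 0.0592 + 0.2935 + 0.6957 = 1.0484 ≈ 1.048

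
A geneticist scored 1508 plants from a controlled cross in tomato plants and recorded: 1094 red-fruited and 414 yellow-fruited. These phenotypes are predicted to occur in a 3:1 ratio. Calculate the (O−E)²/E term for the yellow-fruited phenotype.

Total ratio parts = 4. Expected numbers out of 1508:
  red-fruited: 1508 × 3/4 = 1131
  yellow-fruited: 1508 × 1/4 = 377
Contribution of yellow-fruited: (414 − 377)² / 377 = 3.6313

3.631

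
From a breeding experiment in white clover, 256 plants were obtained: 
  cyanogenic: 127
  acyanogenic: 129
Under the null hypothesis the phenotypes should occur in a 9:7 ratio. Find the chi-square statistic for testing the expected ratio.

4.587

Under the 9:7 hypothesis (Σ ratio = 16, N = 256):
  cyanogenic: 256 × 9/16 = 144
  acyanogenic: 256 × 7/16 = 112
χ² = Σ (O − E)² / E
  cyanogenic: (127 − 144)² / 144 = 2.0069
  acyanogenic: (129 − 112)² / 112 = 2.5804
χ² = 2.0069 + 2.5804 = 4.5873 ≈ 4.587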